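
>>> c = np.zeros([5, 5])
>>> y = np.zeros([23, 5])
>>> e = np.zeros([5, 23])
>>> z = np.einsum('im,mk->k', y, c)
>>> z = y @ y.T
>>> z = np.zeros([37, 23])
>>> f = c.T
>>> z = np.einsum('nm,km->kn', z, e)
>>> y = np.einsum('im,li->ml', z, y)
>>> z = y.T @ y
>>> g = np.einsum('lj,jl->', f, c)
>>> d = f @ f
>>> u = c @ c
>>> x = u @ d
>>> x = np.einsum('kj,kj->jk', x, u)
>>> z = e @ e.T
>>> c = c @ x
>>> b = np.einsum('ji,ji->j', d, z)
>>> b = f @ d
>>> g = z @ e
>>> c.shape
(5, 5)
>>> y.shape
(37, 23)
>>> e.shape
(5, 23)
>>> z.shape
(5, 5)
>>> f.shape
(5, 5)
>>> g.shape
(5, 23)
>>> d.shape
(5, 5)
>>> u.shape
(5, 5)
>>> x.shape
(5, 5)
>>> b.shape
(5, 5)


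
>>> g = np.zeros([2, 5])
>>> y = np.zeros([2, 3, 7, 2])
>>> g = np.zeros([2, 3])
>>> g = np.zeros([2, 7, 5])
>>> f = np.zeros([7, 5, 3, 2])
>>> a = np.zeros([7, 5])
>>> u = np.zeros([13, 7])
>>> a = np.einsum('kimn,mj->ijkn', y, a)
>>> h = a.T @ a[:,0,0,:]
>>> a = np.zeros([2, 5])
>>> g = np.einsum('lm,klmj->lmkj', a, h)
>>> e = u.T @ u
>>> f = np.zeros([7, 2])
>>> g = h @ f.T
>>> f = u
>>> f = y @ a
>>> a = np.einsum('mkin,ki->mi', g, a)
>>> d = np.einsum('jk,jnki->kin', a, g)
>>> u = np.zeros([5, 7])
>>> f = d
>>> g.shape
(2, 2, 5, 7)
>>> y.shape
(2, 3, 7, 2)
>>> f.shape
(5, 7, 2)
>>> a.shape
(2, 5)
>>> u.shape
(5, 7)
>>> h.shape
(2, 2, 5, 2)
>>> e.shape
(7, 7)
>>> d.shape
(5, 7, 2)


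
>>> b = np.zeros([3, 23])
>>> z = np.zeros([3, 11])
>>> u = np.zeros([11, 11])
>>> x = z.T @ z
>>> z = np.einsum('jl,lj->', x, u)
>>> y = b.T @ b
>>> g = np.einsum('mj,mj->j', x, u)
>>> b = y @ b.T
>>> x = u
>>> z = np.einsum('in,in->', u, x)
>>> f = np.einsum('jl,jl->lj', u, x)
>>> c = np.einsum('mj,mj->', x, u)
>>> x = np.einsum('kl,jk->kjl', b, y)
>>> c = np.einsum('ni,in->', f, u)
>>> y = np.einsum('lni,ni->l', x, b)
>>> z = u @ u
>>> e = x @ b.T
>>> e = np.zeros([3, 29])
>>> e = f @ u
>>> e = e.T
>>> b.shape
(23, 3)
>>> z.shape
(11, 11)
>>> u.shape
(11, 11)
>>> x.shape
(23, 23, 3)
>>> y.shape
(23,)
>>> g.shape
(11,)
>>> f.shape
(11, 11)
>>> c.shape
()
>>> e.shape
(11, 11)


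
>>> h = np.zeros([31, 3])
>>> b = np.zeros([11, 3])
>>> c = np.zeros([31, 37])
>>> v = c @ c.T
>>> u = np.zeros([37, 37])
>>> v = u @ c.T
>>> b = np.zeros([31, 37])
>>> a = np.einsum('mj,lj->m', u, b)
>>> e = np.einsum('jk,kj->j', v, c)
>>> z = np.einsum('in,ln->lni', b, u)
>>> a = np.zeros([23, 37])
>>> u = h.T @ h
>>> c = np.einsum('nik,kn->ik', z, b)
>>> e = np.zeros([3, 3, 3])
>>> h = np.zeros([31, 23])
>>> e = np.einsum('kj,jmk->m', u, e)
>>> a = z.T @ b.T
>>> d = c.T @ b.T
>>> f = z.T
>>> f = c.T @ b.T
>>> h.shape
(31, 23)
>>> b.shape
(31, 37)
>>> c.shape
(37, 31)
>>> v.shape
(37, 31)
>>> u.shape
(3, 3)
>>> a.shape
(31, 37, 31)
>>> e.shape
(3,)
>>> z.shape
(37, 37, 31)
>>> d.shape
(31, 31)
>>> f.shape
(31, 31)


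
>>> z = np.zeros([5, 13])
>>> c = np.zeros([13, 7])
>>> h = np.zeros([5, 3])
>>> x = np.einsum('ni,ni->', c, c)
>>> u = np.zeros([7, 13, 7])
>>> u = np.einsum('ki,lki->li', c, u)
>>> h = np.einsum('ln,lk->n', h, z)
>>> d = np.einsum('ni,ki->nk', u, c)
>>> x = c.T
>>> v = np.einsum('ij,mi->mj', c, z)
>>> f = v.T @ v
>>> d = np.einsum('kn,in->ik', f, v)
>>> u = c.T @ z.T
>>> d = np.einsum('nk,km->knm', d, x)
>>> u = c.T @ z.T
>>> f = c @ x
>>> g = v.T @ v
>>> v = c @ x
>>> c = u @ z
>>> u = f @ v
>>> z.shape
(5, 13)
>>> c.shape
(7, 13)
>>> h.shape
(3,)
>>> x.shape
(7, 13)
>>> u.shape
(13, 13)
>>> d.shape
(7, 5, 13)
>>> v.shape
(13, 13)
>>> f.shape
(13, 13)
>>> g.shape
(7, 7)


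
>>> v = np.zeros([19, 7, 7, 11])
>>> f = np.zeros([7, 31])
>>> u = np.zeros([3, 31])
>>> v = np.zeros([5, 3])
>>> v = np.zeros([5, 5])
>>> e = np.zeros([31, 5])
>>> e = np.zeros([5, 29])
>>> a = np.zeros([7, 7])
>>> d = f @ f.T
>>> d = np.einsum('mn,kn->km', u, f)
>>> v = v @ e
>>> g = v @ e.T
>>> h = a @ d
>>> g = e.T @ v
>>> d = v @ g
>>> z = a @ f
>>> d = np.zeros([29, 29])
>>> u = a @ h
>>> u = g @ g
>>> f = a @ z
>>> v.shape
(5, 29)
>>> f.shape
(7, 31)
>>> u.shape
(29, 29)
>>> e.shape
(5, 29)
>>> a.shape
(7, 7)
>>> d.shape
(29, 29)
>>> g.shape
(29, 29)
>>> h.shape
(7, 3)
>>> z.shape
(7, 31)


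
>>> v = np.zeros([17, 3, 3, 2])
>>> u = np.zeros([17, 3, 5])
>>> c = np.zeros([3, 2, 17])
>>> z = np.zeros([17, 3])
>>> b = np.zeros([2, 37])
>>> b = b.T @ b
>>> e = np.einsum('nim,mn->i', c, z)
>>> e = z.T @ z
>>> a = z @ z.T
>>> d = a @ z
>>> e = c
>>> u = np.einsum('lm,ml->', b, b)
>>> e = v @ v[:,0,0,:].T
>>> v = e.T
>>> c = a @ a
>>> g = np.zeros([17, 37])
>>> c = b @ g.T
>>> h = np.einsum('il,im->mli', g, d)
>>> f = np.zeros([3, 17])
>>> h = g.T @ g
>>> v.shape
(17, 3, 3, 17)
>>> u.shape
()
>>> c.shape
(37, 17)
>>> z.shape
(17, 3)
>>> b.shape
(37, 37)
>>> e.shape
(17, 3, 3, 17)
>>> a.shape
(17, 17)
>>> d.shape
(17, 3)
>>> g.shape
(17, 37)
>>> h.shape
(37, 37)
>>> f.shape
(3, 17)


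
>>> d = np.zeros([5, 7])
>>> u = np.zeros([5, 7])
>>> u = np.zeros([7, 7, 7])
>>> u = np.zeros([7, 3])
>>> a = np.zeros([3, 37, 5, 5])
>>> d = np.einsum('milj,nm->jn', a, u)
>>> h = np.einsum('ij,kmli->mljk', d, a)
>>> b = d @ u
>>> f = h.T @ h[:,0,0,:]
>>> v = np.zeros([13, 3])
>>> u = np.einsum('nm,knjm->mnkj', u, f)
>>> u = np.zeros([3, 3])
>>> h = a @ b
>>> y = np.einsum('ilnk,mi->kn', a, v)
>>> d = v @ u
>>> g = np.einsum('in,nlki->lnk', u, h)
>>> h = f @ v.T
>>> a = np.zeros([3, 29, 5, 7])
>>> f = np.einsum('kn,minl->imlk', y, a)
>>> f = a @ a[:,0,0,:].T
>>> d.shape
(13, 3)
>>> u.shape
(3, 3)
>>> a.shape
(3, 29, 5, 7)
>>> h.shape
(3, 7, 5, 13)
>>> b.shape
(5, 3)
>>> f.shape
(3, 29, 5, 3)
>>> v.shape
(13, 3)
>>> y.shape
(5, 5)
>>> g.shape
(37, 3, 5)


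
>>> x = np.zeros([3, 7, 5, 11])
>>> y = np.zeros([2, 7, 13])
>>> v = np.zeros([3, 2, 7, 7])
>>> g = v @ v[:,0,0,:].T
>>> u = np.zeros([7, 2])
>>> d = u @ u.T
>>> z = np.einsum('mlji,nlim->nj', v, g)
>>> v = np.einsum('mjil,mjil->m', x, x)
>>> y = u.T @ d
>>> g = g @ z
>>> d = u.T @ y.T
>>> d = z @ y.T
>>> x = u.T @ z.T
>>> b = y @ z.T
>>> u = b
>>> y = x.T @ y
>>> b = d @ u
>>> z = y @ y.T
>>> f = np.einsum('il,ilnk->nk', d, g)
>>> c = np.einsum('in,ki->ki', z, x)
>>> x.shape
(2, 3)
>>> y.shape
(3, 7)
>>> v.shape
(3,)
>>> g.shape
(3, 2, 7, 7)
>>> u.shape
(2, 3)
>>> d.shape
(3, 2)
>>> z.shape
(3, 3)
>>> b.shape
(3, 3)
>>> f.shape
(7, 7)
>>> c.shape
(2, 3)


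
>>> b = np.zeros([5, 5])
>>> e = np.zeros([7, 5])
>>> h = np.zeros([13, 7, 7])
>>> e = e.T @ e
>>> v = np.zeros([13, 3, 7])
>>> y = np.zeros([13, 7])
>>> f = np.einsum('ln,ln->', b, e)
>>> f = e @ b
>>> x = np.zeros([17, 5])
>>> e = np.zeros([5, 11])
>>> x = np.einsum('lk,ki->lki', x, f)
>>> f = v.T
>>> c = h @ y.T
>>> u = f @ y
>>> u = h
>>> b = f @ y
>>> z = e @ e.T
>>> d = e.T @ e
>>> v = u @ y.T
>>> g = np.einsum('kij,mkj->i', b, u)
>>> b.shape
(7, 3, 7)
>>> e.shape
(5, 11)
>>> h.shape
(13, 7, 7)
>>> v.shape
(13, 7, 13)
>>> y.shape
(13, 7)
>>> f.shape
(7, 3, 13)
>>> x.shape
(17, 5, 5)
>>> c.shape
(13, 7, 13)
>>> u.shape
(13, 7, 7)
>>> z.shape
(5, 5)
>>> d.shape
(11, 11)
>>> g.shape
(3,)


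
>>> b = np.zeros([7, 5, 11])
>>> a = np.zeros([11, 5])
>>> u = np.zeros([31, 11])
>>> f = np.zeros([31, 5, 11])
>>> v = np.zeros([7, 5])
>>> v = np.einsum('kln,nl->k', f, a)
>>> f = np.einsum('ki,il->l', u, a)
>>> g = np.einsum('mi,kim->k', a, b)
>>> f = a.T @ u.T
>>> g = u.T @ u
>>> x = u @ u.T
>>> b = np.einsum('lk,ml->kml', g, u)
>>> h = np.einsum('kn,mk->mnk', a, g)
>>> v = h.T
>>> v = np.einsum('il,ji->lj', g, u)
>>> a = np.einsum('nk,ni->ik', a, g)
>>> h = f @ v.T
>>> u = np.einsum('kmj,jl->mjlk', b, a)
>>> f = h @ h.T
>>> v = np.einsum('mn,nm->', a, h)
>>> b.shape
(11, 31, 11)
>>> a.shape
(11, 5)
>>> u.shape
(31, 11, 5, 11)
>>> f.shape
(5, 5)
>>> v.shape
()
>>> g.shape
(11, 11)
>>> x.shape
(31, 31)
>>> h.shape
(5, 11)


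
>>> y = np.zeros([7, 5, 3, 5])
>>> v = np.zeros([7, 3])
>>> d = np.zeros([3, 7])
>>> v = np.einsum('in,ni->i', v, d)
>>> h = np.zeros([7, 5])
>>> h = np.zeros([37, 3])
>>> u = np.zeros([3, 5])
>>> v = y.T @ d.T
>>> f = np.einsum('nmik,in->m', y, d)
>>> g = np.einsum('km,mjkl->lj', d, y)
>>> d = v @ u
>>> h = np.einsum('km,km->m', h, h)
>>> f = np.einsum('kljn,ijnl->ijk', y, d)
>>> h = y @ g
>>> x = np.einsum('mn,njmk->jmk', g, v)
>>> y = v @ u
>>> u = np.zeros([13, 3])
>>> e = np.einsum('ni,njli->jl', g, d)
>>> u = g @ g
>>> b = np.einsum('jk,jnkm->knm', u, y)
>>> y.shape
(5, 3, 5, 5)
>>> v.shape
(5, 3, 5, 3)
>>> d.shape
(5, 3, 5, 5)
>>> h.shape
(7, 5, 3, 5)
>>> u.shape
(5, 5)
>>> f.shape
(5, 3, 7)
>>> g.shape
(5, 5)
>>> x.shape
(3, 5, 3)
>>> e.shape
(3, 5)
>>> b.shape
(5, 3, 5)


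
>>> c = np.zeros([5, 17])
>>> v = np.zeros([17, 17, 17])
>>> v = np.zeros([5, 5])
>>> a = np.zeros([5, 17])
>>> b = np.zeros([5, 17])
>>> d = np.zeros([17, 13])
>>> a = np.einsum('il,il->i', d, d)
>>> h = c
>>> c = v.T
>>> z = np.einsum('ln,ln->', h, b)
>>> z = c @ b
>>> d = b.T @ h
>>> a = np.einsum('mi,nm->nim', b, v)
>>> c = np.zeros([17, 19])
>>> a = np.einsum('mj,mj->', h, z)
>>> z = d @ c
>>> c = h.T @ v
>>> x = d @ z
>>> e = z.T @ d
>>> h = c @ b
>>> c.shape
(17, 5)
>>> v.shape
(5, 5)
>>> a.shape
()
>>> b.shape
(5, 17)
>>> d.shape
(17, 17)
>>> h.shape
(17, 17)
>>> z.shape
(17, 19)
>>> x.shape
(17, 19)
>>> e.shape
(19, 17)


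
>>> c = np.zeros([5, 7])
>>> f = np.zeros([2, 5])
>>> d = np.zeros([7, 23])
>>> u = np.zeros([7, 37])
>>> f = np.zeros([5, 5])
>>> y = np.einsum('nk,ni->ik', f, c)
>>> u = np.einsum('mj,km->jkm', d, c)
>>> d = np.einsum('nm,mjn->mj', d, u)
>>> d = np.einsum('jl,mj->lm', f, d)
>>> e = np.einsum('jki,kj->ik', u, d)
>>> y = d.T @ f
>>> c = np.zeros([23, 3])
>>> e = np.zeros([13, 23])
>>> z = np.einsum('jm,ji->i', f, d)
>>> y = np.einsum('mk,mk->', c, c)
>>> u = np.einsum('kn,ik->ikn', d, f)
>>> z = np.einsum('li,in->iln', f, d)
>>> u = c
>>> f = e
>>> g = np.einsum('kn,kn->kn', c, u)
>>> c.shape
(23, 3)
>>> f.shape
(13, 23)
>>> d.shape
(5, 23)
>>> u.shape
(23, 3)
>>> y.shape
()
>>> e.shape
(13, 23)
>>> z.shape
(5, 5, 23)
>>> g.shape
(23, 3)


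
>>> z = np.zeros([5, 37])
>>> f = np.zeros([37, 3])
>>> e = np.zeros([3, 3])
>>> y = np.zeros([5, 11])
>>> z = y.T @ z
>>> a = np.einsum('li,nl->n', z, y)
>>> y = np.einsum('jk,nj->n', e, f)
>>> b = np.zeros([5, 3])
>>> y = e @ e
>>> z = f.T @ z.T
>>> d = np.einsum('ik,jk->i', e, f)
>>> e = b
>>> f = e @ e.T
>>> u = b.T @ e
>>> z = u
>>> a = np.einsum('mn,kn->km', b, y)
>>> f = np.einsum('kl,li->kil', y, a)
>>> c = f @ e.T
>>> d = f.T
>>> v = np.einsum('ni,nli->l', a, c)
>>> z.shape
(3, 3)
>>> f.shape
(3, 5, 3)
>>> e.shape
(5, 3)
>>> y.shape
(3, 3)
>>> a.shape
(3, 5)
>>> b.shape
(5, 3)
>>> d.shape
(3, 5, 3)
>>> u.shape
(3, 3)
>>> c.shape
(3, 5, 5)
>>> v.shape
(5,)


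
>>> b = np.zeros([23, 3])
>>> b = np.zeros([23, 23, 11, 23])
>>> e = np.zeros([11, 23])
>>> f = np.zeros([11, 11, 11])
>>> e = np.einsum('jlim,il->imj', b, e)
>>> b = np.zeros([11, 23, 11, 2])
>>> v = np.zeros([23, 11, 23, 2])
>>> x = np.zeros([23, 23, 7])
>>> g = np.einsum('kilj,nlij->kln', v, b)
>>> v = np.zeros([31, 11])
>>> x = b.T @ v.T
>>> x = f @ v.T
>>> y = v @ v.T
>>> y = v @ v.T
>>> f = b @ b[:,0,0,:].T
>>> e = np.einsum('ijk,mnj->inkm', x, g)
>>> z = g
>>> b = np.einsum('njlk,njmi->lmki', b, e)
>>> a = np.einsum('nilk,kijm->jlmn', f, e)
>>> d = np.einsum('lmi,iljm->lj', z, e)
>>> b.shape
(11, 31, 2, 23)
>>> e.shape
(11, 23, 31, 23)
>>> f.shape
(11, 23, 11, 11)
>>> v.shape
(31, 11)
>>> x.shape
(11, 11, 31)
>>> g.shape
(23, 23, 11)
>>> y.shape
(31, 31)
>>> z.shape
(23, 23, 11)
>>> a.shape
(31, 11, 23, 11)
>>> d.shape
(23, 31)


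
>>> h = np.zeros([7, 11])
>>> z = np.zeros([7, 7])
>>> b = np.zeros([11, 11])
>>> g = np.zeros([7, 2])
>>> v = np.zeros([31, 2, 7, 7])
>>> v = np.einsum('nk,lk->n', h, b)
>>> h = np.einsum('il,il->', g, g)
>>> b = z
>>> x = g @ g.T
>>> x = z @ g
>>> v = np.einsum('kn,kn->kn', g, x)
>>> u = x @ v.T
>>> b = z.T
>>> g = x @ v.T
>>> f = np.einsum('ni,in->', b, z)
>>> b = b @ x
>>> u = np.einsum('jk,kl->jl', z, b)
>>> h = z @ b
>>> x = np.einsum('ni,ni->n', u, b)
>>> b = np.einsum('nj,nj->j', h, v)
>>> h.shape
(7, 2)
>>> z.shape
(7, 7)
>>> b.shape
(2,)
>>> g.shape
(7, 7)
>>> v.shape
(7, 2)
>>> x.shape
(7,)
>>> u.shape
(7, 2)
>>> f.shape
()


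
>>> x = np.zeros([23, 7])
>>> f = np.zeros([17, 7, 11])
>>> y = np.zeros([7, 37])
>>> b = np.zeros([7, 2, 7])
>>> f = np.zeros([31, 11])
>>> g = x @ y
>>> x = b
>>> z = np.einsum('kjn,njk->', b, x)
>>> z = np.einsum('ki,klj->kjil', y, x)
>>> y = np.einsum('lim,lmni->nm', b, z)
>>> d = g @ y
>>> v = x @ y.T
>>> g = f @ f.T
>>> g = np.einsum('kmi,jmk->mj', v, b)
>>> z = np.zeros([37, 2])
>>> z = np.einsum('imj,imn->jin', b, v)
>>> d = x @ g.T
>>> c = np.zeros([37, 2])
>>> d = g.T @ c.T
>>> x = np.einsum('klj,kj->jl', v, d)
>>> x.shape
(37, 2)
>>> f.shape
(31, 11)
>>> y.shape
(37, 7)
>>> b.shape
(7, 2, 7)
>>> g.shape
(2, 7)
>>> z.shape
(7, 7, 37)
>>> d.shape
(7, 37)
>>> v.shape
(7, 2, 37)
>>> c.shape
(37, 2)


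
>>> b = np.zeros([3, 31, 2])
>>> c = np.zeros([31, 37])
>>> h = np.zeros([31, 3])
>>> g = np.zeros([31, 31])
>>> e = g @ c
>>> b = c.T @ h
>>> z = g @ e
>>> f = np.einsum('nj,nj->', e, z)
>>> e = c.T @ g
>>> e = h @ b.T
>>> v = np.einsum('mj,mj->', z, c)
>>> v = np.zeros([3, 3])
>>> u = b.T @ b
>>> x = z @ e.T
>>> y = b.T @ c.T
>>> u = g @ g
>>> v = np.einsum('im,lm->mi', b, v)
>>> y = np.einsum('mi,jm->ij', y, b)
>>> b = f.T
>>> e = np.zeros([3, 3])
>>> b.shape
()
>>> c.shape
(31, 37)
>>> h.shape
(31, 3)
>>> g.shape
(31, 31)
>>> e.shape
(3, 3)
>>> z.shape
(31, 37)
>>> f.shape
()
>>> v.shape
(3, 37)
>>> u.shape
(31, 31)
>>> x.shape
(31, 31)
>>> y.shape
(31, 37)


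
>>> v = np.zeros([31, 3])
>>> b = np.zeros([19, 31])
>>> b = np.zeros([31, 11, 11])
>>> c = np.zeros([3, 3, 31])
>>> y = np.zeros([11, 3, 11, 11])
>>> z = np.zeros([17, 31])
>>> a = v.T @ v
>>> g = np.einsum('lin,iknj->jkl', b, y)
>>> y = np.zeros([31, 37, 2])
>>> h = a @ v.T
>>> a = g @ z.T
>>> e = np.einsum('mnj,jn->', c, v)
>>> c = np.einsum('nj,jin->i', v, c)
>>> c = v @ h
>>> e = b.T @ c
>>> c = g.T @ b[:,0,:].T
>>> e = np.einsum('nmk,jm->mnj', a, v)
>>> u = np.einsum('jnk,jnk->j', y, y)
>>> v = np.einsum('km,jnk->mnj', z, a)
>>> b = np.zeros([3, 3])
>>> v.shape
(31, 3, 11)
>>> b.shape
(3, 3)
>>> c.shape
(31, 3, 31)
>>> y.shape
(31, 37, 2)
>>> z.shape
(17, 31)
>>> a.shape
(11, 3, 17)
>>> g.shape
(11, 3, 31)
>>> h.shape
(3, 31)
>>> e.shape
(3, 11, 31)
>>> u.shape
(31,)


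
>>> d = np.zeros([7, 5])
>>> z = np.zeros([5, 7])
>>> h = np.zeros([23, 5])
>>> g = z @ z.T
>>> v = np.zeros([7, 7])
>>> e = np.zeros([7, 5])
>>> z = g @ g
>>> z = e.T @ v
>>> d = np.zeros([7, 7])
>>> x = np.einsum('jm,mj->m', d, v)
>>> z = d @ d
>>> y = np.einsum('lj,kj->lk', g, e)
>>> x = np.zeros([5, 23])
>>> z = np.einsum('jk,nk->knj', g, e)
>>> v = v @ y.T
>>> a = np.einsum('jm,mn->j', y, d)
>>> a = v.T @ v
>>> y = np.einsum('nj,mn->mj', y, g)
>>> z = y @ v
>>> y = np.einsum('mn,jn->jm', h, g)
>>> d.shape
(7, 7)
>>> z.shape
(5, 5)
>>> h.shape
(23, 5)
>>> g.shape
(5, 5)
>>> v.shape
(7, 5)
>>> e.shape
(7, 5)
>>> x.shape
(5, 23)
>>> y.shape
(5, 23)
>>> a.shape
(5, 5)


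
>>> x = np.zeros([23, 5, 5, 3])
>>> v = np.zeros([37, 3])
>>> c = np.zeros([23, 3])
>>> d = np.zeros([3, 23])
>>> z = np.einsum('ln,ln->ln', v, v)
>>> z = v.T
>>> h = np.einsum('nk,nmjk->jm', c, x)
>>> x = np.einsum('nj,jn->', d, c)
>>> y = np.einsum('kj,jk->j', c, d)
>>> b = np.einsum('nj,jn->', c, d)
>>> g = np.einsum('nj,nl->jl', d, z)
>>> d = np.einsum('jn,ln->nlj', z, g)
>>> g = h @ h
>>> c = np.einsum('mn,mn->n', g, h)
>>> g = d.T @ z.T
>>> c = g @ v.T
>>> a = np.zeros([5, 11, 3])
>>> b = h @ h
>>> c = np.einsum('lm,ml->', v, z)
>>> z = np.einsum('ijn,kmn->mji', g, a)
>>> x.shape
()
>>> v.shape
(37, 3)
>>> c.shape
()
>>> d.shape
(37, 23, 3)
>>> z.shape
(11, 23, 3)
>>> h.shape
(5, 5)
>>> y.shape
(3,)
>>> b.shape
(5, 5)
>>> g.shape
(3, 23, 3)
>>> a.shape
(5, 11, 3)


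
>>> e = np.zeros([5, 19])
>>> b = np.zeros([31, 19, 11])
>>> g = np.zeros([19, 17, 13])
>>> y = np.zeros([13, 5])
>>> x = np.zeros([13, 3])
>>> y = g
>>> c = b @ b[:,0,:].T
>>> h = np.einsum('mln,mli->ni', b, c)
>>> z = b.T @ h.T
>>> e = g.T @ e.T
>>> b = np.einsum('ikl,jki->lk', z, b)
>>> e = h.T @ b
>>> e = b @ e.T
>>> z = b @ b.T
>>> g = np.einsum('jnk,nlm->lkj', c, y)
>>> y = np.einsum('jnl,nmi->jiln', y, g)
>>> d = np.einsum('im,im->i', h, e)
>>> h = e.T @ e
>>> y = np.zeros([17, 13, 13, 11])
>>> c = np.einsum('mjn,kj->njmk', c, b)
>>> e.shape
(11, 31)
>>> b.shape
(11, 19)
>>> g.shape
(17, 31, 31)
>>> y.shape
(17, 13, 13, 11)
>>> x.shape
(13, 3)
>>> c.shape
(31, 19, 31, 11)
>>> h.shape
(31, 31)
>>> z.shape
(11, 11)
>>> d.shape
(11,)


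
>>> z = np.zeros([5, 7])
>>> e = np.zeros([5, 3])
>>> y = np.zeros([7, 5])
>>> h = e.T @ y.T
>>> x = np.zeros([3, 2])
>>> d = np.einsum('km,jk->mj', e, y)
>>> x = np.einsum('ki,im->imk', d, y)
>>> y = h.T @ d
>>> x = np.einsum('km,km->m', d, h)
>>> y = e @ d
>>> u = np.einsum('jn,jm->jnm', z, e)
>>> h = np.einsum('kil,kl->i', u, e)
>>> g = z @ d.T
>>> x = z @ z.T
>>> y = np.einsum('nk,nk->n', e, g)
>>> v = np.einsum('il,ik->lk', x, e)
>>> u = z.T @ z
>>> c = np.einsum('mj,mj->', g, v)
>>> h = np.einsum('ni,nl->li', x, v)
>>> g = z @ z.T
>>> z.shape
(5, 7)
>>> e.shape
(5, 3)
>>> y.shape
(5,)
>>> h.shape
(3, 5)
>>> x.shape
(5, 5)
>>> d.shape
(3, 7)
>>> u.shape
(7, 7)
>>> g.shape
(5, 5)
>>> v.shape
(5, 3)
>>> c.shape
()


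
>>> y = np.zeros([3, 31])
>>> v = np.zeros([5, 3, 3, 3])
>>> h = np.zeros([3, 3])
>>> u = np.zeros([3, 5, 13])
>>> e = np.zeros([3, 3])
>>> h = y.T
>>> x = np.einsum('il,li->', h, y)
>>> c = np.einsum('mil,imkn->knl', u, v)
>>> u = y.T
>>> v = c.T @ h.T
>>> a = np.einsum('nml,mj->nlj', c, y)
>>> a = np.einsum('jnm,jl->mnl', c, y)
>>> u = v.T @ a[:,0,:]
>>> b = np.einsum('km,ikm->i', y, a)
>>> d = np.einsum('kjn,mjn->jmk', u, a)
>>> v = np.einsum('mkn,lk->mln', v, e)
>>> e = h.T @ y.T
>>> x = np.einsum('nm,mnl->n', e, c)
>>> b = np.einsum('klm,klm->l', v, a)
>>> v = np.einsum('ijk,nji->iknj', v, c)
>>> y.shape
(3, 31)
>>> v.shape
(13, 31, 3, 3)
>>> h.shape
(31, 3)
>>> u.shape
(31, 3, 31)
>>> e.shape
(3, 3)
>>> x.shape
(3,)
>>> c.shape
(3, 3, 13)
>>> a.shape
(13, 3, 31)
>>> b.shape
(3,)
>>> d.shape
(3, 13, 31)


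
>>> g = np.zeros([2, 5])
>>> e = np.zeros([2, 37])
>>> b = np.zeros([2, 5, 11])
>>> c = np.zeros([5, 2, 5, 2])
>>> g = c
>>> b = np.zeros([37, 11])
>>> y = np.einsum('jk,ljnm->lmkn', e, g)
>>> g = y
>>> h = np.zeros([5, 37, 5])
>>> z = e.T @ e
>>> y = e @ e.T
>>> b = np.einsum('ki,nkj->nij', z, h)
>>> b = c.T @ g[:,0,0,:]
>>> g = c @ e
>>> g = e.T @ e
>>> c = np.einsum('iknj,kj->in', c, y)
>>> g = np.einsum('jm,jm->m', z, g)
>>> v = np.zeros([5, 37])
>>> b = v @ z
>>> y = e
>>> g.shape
(37,)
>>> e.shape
(2, 37)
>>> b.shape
(5, 37)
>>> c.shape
(5, 5)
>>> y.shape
(2, 37)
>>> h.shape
(5, 37, 5)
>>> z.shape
(37, 37)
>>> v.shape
(5, 37)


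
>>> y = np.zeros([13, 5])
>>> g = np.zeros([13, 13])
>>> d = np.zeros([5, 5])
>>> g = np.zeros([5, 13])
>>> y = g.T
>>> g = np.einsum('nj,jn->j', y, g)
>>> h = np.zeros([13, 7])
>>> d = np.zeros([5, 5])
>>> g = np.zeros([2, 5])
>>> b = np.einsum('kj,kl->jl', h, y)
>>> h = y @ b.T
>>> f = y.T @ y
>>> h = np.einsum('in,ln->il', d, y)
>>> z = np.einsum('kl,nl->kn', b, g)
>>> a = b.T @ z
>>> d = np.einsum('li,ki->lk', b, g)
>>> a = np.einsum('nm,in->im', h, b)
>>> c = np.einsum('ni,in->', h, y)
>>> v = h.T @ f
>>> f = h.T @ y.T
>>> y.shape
(13, 5)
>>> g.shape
(2, 5)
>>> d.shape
(7, 2)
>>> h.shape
(5, 13)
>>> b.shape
(7, 5)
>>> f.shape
(13, 13)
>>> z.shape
(7, 2)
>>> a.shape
(7, 13)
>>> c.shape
()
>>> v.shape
(13, 5)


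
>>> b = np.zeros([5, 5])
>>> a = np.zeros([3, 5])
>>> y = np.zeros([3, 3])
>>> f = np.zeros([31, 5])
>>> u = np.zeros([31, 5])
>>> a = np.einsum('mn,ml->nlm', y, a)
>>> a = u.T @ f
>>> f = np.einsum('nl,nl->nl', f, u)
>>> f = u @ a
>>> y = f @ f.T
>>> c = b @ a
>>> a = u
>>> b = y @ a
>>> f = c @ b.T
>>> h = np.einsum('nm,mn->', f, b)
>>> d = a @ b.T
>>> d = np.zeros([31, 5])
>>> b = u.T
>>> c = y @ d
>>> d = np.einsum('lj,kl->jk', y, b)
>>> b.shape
(5, 31)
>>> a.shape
(31, 5)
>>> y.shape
(31, 31)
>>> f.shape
(5, 31)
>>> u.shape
(31, 5)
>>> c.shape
(31, 5)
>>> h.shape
()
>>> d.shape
(31, 5)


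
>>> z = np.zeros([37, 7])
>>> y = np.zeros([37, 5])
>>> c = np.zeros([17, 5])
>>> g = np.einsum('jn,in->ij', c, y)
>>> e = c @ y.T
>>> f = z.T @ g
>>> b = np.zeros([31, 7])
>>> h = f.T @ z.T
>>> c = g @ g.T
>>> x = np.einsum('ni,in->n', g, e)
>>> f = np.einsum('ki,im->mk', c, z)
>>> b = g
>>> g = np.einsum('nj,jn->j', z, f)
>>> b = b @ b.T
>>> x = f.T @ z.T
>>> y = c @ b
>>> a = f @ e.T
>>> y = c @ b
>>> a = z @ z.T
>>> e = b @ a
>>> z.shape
(37, 7)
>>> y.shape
(37, 37)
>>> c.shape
(37, 37)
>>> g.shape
(7,)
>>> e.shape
(37, 37)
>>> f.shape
(7, 37)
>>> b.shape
(37, 37)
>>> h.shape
(17, 37)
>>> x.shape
(37, 37)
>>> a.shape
(37, 37)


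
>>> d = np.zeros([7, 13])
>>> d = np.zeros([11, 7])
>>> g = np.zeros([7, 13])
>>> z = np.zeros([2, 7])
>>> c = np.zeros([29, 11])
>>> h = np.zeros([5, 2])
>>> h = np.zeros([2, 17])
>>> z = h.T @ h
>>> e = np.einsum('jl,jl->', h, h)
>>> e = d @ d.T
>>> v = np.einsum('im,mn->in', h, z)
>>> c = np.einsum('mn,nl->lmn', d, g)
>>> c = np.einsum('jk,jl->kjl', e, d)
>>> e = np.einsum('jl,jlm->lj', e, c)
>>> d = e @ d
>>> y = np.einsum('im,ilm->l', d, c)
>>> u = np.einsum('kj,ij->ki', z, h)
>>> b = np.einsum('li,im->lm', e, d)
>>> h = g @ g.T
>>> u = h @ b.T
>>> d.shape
(11, 7)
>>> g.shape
(7, 13)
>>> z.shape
(17, 17)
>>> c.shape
(11, 11, 7)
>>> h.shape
(7, 7)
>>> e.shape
(11, 11)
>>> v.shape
(2, 17)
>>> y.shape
(11,)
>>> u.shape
(7, 11)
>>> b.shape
(11, 7)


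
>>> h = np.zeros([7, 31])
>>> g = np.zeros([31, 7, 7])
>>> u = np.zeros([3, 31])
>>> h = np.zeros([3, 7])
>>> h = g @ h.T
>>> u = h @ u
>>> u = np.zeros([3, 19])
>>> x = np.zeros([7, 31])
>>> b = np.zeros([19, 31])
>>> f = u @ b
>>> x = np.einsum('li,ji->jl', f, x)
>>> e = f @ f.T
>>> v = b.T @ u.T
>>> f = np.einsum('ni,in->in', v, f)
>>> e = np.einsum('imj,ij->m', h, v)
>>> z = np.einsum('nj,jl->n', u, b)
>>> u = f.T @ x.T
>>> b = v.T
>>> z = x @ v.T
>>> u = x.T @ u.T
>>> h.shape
(31, 7, 3)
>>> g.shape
(31, 7, 7)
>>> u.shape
(3, 31)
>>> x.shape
(7, 3)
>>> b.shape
(3, 31)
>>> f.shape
(3, 31)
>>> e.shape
(7,)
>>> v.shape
(31, 3)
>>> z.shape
(7, 31)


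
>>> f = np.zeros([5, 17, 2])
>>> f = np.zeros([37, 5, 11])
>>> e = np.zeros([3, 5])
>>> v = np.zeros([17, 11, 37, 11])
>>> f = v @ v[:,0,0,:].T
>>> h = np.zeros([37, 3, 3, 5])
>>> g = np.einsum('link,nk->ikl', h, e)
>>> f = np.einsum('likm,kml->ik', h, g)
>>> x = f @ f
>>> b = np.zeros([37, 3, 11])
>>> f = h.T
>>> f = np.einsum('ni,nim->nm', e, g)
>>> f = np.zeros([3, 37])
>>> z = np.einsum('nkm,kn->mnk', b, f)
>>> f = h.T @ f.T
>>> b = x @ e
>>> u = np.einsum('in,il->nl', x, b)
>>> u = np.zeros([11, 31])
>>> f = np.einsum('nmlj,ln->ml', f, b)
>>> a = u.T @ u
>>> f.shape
(3, 3)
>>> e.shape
(3, 5)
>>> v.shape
(17, 11, 37, 11)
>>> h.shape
(37, 3, 3, 5)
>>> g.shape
(3, 5, 37)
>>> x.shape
(3, 3)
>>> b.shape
(3, 5)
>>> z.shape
(11, 37, 3)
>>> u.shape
(11, 31)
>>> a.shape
(31, 31)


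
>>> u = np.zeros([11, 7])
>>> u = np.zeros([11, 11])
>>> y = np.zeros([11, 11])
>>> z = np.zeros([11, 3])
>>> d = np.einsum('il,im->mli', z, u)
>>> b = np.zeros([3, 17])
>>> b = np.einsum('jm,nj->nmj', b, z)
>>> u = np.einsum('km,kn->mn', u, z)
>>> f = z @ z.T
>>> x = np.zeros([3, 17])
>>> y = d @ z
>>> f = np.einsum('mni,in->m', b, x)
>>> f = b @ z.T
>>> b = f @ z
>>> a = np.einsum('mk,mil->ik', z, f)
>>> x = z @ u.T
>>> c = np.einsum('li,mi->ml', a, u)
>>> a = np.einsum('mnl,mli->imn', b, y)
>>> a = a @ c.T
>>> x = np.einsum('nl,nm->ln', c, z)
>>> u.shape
(11, 3)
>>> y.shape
(11, 3, 3)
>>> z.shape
(11, 3)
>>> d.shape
(11, 3, 11)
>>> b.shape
(11, 17, 3)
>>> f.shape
(11, 17, 11)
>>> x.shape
(17, 11)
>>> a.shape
(3, 11, 11)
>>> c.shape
(11, 17)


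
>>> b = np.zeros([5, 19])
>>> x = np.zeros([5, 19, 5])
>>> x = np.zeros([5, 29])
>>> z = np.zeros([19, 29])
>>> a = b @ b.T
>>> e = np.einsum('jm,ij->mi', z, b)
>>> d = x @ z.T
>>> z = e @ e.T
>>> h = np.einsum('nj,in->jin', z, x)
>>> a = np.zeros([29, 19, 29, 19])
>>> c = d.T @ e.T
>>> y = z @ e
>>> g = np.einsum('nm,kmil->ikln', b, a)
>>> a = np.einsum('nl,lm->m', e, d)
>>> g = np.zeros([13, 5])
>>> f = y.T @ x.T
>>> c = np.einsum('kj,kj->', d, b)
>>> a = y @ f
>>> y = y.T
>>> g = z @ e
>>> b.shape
(5, 19)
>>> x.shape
(5, 29)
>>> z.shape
(29, 29)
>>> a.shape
(29, 5)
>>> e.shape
(29, 5)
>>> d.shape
(5, 19)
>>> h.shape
(29, 5, 29)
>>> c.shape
()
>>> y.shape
(5, 29)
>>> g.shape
(29, 5)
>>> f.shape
(5, 5)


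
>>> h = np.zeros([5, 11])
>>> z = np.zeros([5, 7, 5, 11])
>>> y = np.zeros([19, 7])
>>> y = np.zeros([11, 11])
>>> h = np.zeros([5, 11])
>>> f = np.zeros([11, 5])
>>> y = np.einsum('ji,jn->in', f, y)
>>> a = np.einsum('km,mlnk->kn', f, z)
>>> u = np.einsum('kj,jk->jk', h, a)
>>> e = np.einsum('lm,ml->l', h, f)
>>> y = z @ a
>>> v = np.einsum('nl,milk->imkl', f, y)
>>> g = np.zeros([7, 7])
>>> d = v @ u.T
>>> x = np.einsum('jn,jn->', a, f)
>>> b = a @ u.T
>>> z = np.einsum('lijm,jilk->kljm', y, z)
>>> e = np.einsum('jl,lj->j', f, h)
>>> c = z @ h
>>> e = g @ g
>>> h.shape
(5, 11)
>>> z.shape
(11, 5, 5, 5)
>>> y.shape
(5, 7, 5, 5)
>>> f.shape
(11, 5)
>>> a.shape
(11, 5)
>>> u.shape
(11, 5)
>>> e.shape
(7, 7)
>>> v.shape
(7, 5, 5, 5)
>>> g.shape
(7, 7)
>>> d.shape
(7, 5, 5, 11)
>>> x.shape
()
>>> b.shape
(11, 11)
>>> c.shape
(11, 5, 5, 11)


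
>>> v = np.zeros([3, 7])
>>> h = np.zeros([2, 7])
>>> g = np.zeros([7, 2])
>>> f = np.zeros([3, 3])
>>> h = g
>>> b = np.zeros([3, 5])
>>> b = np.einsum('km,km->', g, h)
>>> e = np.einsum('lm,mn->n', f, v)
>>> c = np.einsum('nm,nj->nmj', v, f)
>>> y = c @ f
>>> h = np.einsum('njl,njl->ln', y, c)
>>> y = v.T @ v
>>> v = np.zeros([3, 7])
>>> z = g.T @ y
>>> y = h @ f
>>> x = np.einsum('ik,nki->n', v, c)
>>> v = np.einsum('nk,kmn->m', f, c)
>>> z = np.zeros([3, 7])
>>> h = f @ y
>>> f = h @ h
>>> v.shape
(7,)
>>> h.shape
(3, 3)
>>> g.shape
(7, 2)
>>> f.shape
(3, 3)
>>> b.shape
()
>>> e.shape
(7,)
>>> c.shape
(3, 7, 3)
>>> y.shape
(3, 3)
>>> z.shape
(3, 7)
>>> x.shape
(3,)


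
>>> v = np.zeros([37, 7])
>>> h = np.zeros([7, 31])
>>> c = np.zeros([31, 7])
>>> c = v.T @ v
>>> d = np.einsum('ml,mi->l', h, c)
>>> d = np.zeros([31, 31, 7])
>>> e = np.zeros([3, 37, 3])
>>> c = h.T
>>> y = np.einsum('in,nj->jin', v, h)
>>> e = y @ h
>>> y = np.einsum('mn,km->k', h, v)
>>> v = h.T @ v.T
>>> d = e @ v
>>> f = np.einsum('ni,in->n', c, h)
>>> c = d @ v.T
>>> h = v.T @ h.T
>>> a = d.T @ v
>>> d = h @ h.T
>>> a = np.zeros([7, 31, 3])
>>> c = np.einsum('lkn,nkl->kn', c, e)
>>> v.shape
(31, 37)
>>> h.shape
(37, 7)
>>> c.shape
(37, 31)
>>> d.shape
(37, 37)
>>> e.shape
(31, 37, 31)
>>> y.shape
(37,)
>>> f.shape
(31,)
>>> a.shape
(7, 31, 3)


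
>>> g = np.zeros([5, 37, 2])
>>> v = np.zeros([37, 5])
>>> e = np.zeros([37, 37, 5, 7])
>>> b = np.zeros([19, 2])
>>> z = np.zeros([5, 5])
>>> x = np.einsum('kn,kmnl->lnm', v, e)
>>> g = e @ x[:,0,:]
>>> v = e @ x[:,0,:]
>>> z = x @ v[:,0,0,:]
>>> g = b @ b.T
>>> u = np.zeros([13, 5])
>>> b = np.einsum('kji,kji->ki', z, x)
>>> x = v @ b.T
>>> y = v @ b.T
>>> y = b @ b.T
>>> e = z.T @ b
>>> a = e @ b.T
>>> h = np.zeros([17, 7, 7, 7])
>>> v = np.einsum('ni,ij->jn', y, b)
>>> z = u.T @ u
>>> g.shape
(19, 19)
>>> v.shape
(37, 7)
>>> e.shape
(37, 5, 37)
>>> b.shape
(7, 37)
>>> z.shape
(5, 5)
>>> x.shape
(37, 37, 5, 7)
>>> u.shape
(13, 5)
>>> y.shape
(7, 7)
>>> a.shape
(37, 5, 7)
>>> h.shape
(17, 7, 7, 7)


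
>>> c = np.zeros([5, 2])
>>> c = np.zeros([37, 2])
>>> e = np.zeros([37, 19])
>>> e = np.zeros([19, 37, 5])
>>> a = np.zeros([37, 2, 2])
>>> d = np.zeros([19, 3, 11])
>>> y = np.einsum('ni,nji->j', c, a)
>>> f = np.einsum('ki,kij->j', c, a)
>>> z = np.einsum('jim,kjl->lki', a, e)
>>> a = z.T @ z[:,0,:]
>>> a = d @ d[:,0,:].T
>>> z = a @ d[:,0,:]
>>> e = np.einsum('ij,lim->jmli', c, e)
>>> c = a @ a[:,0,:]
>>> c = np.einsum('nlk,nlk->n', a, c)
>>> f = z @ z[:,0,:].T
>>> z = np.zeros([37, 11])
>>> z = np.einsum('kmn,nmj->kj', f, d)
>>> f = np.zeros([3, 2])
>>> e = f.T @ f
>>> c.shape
(19,)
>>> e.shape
(2, 2)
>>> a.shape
(19, 3, 19)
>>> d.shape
(19, 3, 11)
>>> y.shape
(2,)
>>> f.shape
(3, 2)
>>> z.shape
(19, 11)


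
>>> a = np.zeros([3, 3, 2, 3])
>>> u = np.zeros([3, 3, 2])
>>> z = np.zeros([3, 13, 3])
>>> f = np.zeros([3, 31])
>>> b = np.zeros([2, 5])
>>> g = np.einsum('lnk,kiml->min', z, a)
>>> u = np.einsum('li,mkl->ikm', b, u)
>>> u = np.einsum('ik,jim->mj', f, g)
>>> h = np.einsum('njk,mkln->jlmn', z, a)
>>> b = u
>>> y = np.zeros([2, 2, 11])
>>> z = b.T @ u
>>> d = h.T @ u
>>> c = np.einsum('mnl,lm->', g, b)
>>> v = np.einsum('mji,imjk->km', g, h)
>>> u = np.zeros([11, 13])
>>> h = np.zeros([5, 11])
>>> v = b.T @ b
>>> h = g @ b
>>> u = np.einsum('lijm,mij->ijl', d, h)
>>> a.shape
(3, 3, 2, 3)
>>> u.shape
(3, 2, 3)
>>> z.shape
(2, 2)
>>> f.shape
(3, 31)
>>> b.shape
(13, 2)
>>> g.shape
(2, 3, 13)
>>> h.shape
(2, 3, 2)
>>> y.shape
(2, 2, 11)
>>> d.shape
(3, 3, 2, 2)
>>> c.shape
()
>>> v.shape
(2, 2)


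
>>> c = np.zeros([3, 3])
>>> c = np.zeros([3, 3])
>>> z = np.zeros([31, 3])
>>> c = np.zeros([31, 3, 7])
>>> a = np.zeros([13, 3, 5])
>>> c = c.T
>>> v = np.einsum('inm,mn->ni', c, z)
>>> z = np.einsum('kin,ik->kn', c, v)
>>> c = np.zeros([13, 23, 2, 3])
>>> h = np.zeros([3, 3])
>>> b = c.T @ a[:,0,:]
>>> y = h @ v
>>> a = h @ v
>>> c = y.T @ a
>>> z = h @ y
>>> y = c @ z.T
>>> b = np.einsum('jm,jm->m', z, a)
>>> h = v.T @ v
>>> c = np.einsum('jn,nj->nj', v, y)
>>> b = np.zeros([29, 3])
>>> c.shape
(7, 3)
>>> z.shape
(3, 7)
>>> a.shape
(3, 7)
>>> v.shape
(3, 7)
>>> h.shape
(7, 7)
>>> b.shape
(29, 3)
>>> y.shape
(7, 3)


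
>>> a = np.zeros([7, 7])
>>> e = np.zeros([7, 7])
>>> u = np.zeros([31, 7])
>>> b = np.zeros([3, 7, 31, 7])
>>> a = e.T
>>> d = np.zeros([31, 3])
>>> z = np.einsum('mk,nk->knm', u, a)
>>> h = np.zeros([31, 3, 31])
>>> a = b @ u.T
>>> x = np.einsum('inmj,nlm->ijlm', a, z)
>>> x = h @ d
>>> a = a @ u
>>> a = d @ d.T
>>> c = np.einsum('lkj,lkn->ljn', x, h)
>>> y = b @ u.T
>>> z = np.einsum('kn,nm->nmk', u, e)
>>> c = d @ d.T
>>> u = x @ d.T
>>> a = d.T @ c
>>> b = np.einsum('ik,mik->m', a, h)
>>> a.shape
(3, 31)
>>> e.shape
(7, 7)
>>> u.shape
(31, 3, 31)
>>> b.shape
(31,)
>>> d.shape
(31, 3)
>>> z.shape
(7, 7, 31)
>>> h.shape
(31, 3, 31)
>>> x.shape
(31, 3, 3)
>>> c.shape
(31, 31)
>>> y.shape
(3, 7, 31, 31)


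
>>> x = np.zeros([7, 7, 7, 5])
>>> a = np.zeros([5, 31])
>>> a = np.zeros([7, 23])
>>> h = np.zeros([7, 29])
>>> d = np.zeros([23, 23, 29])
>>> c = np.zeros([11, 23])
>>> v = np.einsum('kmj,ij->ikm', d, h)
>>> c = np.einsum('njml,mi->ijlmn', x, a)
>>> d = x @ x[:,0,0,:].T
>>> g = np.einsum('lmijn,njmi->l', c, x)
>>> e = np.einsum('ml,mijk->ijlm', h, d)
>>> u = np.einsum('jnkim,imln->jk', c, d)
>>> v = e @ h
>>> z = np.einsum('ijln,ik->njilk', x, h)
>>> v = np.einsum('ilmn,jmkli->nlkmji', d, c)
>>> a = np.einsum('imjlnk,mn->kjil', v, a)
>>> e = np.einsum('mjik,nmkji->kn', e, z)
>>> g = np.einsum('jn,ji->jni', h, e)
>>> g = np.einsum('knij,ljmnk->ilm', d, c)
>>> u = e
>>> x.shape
(7, 7, 7, 5)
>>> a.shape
(7, 5, 7, 7)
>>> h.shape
(7, 29)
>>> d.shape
(7, 7, 7, 7)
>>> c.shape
(23, 7, 5, 7, 7)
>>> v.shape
(7, 7, 5, 7, 23, 7)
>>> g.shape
(7, 23, 5)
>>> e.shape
(7, 5)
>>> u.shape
(7, 5)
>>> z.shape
(5, 7, 7, 7, 29)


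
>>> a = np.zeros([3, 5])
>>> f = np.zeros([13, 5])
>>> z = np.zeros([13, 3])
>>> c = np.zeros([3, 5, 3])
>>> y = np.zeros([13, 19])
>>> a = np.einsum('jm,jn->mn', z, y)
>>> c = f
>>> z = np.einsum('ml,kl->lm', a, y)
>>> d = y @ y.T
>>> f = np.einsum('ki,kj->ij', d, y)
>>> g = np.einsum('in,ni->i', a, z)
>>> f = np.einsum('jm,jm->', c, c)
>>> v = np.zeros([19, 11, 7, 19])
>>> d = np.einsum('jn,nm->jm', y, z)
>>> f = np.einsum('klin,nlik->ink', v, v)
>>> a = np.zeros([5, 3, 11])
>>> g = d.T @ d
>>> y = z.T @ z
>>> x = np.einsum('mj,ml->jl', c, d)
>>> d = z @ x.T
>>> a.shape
(5, 3, 11)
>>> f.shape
(7, 19, 19)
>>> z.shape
(19, 3)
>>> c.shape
(13, 5)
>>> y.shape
(3, 3)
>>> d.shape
(19, 5)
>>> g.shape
(3, 3)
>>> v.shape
(19, 11, 7, 19)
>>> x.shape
(5, 3)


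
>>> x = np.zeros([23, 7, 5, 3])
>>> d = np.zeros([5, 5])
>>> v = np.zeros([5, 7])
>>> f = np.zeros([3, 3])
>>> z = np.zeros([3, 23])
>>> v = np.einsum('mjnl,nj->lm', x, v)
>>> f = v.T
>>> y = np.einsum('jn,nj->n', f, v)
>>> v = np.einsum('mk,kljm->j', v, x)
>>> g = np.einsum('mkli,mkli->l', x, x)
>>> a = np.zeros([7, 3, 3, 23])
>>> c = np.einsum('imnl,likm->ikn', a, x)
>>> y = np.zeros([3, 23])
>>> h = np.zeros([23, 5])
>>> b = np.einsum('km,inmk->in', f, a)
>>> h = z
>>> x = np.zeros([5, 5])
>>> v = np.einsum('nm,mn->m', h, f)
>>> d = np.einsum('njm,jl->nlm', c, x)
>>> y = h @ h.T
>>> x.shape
(5, 5)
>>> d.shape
(7, 5, 3)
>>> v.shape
(23,)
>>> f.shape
(23, 3)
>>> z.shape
(3, 23)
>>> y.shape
(3, 3)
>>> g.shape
(5,)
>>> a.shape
(7, 3, 3, 23)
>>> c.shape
(7, 5, 3)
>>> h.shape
(3, 23)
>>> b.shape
(7, 3)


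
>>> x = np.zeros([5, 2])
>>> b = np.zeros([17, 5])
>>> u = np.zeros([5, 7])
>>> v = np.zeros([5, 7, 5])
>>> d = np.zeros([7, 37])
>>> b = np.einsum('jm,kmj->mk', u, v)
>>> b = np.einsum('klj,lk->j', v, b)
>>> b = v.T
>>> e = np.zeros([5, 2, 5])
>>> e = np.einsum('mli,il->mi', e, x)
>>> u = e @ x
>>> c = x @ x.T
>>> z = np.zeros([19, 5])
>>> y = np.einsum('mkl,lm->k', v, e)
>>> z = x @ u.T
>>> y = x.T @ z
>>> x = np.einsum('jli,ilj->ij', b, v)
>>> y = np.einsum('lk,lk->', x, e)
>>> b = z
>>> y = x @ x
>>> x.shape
(5, 5)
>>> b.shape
(5, 5)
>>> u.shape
(5, 2)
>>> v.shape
(5, 7, 5)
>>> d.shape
(7, 37)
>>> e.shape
(5, 5)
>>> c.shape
(5, 5)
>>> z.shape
(5, 5)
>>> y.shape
(5, 5)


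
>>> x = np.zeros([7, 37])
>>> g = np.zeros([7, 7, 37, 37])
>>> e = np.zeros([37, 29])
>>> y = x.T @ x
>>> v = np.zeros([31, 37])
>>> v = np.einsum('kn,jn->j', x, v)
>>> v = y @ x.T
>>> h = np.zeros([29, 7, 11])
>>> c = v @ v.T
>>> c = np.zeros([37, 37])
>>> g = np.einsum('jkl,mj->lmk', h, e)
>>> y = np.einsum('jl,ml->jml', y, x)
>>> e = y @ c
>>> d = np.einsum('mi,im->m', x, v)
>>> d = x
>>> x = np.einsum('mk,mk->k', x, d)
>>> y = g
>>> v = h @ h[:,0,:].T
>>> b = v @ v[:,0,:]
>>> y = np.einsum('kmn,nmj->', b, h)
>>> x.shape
(37,)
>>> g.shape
(11, 37, 7)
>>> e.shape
(37, 7, 37)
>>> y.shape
()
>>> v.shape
(29, 7, 29)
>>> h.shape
(29, 7, 11)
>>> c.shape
(37, 37)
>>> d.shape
(7, 37)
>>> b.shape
(29, 7, 29)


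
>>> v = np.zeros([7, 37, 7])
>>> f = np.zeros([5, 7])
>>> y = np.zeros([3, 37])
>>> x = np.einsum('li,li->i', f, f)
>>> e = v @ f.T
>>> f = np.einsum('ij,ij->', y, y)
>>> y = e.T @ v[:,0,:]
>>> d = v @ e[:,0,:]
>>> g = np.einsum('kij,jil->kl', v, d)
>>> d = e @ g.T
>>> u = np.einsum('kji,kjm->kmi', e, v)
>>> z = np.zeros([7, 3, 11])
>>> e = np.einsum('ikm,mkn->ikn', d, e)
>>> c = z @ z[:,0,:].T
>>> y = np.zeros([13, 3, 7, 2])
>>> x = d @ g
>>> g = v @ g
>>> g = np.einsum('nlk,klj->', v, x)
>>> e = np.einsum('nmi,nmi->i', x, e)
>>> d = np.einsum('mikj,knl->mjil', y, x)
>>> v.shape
(7, 37, 7)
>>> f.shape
()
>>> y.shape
(13, 3, 7, 2)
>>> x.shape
(7, 37, 5)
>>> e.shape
(5,)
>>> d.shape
(13, 2, 3, 5)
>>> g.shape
()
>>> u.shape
(7, 7, 5)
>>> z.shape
(7, 3, 11)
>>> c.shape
(7, 3, 7)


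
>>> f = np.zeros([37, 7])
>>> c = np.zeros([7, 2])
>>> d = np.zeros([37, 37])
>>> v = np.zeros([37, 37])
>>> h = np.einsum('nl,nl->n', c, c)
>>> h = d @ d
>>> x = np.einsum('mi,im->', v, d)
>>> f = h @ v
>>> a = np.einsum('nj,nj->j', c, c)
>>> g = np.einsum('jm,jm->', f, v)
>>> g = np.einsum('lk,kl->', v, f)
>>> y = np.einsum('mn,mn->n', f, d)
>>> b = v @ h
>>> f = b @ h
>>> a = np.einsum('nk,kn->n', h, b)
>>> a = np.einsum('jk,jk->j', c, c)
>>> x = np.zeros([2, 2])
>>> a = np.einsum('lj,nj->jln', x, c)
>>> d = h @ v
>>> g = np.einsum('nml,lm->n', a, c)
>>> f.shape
(37, 37)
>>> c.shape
(7, 2)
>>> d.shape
(37, 37)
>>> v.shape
(37, 37)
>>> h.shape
(37, 37)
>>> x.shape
(2, 2)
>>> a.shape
(2, 2, 7)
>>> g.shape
(2,)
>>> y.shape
(37,)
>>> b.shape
(37, 37)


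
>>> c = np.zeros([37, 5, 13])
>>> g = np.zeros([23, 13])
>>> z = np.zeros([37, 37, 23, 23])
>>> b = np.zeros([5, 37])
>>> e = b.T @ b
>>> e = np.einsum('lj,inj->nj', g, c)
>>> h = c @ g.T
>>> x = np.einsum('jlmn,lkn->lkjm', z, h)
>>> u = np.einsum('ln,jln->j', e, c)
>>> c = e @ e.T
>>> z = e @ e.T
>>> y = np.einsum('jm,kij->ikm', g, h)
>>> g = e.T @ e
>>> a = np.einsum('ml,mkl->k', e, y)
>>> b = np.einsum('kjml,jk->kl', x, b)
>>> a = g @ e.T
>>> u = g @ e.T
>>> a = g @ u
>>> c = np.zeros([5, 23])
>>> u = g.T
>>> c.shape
(5, 23)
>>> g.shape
(13, 13)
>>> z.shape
(5, 5)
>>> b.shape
(37, 23)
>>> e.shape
(5, 13)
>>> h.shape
(37, 5, 23)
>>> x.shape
(37, 5, 37, 23)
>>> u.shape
(13, 13)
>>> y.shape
(5, 37, 13)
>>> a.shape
(13, 5)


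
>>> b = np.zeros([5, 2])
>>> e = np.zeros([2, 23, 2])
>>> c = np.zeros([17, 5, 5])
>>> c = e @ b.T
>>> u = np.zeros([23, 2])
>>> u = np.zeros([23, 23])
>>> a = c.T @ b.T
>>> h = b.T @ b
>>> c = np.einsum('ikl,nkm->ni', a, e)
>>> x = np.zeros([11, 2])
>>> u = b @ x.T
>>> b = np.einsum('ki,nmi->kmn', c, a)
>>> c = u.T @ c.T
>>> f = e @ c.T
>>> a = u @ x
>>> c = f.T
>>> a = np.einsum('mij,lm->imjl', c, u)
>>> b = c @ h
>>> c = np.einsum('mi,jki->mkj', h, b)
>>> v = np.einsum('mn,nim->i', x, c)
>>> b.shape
(11, 23, 2)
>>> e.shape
(2, 23, 2)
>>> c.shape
(2, 23, 11)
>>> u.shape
(5, 11)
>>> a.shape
(23, 11, 2, 5)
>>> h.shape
(2, 2)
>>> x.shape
(11, 2)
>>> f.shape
(2, 23, 11)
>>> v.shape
(23,)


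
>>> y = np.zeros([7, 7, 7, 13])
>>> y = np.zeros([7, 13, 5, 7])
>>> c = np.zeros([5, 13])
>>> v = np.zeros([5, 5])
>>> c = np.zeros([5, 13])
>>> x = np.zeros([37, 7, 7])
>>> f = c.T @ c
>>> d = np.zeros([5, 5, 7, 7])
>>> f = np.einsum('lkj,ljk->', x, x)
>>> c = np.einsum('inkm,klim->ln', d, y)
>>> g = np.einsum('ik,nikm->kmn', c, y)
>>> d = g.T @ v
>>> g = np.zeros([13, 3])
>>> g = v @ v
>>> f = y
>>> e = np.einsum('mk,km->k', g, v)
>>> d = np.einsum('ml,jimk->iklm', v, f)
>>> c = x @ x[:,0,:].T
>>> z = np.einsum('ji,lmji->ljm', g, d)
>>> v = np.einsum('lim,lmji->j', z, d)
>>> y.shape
(7, 13, 5, 7)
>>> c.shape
(37, 7, 37)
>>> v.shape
(5,)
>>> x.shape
(37, 7, 7)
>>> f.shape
(7, 13, 5, 7)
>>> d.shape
(13, 7, 5, 5)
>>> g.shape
(5, 5)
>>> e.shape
(5,)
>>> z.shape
(13, 5, 7)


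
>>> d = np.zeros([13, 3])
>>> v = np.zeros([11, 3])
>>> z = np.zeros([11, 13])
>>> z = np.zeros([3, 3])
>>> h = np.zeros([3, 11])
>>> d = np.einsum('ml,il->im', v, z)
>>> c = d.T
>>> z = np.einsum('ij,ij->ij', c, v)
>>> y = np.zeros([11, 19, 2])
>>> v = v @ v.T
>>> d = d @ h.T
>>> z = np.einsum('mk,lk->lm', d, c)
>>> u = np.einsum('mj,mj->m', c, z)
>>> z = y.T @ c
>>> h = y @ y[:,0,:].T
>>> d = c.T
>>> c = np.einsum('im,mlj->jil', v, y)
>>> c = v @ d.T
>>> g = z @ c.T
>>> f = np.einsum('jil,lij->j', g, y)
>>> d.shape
(3, 11)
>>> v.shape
(11, 11)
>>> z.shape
(2, 19, 3)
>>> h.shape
(11, 19, 11)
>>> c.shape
(11, 3)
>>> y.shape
(11, 19, 2)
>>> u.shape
(11,)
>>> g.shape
(2, 19, 11)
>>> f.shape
(2,)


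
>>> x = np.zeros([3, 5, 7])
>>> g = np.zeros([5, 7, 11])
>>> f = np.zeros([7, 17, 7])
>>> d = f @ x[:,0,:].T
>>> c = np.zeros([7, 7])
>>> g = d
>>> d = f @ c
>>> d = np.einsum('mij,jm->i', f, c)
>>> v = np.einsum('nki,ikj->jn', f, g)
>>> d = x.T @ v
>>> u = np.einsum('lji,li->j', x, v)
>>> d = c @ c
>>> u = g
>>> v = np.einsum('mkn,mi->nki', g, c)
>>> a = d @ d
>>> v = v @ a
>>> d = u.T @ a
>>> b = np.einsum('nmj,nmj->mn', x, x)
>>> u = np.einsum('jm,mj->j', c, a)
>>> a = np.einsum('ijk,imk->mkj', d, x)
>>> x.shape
(3, 5, 7)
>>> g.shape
(7, 17, 3)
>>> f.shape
(7, 17, 7)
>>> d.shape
(3, 17, 7)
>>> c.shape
(7, 7)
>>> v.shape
(3, 17, 7)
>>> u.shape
(7,)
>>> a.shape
(5, 7, 17)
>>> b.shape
(5, 3)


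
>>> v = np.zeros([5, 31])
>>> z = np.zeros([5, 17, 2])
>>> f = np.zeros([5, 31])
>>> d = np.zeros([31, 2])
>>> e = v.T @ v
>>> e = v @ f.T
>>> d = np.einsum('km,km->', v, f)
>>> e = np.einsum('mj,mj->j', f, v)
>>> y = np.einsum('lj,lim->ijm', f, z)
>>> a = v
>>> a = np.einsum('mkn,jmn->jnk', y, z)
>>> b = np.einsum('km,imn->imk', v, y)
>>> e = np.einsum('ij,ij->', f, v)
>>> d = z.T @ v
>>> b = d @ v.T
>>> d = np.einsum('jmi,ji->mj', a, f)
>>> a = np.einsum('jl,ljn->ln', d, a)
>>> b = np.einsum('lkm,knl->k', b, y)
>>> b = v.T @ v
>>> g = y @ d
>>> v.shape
(5, 31)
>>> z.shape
(5, 17, 2)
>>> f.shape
(5, 31)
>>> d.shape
(2, 5)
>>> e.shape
()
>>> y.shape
(17, 31, 2)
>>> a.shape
(5, 31)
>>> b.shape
(31, 31)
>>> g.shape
(17, 31, 5)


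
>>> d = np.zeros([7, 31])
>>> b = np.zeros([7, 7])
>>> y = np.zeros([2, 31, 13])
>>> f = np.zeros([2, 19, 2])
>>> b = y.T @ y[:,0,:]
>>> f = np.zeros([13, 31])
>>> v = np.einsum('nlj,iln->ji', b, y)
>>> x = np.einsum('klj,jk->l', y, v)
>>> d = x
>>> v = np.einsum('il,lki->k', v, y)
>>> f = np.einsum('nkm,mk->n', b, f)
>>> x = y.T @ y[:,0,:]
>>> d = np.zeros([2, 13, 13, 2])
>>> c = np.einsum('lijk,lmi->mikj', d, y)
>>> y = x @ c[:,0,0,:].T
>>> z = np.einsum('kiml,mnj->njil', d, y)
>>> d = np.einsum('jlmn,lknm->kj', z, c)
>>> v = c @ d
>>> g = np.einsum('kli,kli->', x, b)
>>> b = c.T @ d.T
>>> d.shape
(13, 31)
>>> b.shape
(13, 2, 13, 13)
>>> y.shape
(13, 31, 31)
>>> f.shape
(13,)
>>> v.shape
(31, 13, 2, 31)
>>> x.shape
(13, 31, 13)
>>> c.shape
(31, 13, 2, 13)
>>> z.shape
(31, 31, 13, 2)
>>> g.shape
()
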